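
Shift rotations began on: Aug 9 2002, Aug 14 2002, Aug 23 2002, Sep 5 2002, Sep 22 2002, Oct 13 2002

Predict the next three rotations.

The spacing grows by 4 each time: 5, 9, 13, 17, 21 days.
Next gap: 25 days. Oct 13 2002 + 25 days = Nov 7 2002.
Next gap: 29 days. Nov 7 2002 + 29 days = Dec 6 2002.
Next gap: 33 days. Dec 6 2002 + 33 days = Jan 8 2003.

Nov 7 2002, Dec 6 2002, Jan 8 2003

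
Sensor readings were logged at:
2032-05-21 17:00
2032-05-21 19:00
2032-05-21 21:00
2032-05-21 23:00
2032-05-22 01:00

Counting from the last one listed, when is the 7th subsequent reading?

2032-05-22 15:00

The interval is a steady 2 hours (2, 2, 2, 2).
2032-05-22 01:00 + 2 h = 2032-05-22 03:00.
2032-05-22 03:00 + 2 h = 2032-05-22 05:00.
2032-05-22 05:00 + 2 h = 2032-05-22 07:00.
2032-05-22 07:00 + 2 h = 2032-05-22 09:00.
2032-05-22 09:00 + 2 h = 2032-05-22 11:00.
2032-05-22 11:00 + 2 h = 2032-05-22 13:00.
2032-05-22 13:00 + 2 h = 2032-05-22 15:00.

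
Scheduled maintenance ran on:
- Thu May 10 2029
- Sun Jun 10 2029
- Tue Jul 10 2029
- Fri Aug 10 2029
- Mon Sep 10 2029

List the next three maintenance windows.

Wed Oct 10 2029, Sat Nov 10 2029, Mon Dec 10 2029

Gaps: 31, 30, 31, 31 days — not constant. Every event is on the 10th of the month.
Pattern: the 10th of each month.
Next: October 2029 → Wed Oct 10 2029.
November 2029: Sat Nov 10 2029.
December 2029: Mon Dec 10 2029.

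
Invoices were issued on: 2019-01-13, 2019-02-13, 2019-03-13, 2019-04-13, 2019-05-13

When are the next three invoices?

2019-06-13, 2019-07-13, 2019-08-13

Each date is the 13th; the gaps (31, 28, 31, 30) track the month lengths.
The rule is the 13th of each month.
June 2019: 2019-06-13.
Next: July 2019 → 2019-07-13.
Next: August 2019 → 2019-08-13.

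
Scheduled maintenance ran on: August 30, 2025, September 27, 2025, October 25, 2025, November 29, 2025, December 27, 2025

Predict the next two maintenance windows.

January 31, 2026; February 28, 2026

All Saturdays; the gaps (28, 28, 35, 28) vary with month length.
This is the last Saturday of each month.
January 2026 ends with Saturday January 31, 2026.
Last Saturday of February 2026: February 28, 2026.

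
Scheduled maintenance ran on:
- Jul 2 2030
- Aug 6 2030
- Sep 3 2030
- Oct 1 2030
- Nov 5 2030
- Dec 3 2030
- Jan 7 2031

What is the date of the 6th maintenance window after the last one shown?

Jul 1 2031

All dates are Tuesdays, 35, 28, 28, 35, 28, 35 days apart.
Specifically, the 1st Tuesday of each month.
1st Tuesday of February 2031: Feb 4 2031.
1st Tuesday of March 2031: Mar 4 2031.
1st Tuesday of April 2031: Apr 1 2031.
May 2031 — 1st Tuesday is May 6 2031.
1st Tuesday of June 2031: Jun 3 2031.
1st Tuesday of July 2031: Jul 1 2031.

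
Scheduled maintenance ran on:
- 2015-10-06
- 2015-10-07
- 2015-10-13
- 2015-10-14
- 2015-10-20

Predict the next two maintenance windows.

Gaps: 1, 6, 1, 6 days — not constant, but cyclic with period 2.
The events fall on every Tuesday and Wednesday.
The following Wednesday is 2015-10-21.
The following Tuesday is 2015-10-27.

2015-10-21, 2015-10-27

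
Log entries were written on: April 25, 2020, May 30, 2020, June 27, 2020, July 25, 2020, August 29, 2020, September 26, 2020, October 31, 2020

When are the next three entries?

Every date is a Saturday; gaps 35, 28, 28, 35, 28, 35 days.
Each is the last Saturday of its month (at least one falls on the 29th or later, ruling out '4th Saturday').
Last Saturday of November 2020: November 28, 2020.
Last Saturday of December 2020: December 26, 2020.
January 2021 ends with Saturday January 30, 2021.

November 28, 2020; December 26, 2020; January 30, 2021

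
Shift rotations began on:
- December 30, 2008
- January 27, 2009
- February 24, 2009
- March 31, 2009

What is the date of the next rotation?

April 28, 2009

Every date is a Tuesday; gaps 28, 28, 35 days.
Each is the last Tuesday of its month (at least one falls on the 29th or later, ruling out '4th Tuesday').
April 2009 ends with Tuesday April 28, 2009.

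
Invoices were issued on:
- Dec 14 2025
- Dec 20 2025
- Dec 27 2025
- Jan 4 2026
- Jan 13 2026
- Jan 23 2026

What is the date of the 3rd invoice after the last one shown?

Intervals are 6, 7, 8, 9, 10 days — an arithmetic progression with common difference 1.
Next gap: 11 days. Jan 23 2026 + 11 days = Feb 3 2026.
Next gap: 12 days. Feb 3 2026 + 12 days = Feb 15 2026.
Next gap: 13 days. Feb 15 2026 + 13 days = Feb 28 2026.

Feb 28 2026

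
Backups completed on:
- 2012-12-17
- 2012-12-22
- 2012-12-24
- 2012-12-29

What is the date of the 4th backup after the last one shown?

Every event lands on a Monday or Saturday (gaps cycle 5, 2, 5).
So the schedule is: every Monday and Saturday.
Next Monday: 2012-12-31.
Next Saturday: 2013-01-05.
Next Monday: 2013-01-07.
Next Saturday: 2013-01-12.

2013-01-12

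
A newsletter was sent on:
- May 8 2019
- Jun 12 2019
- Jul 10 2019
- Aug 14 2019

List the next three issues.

Gaps: 35, 28, 35 days — a mix of 28 and 35. Every date is a Wednesday.
Each is the 2nd Wednesday of its month.
September 2019 — 2nd Wednesday is Sep 11 2019.
October 2019 — 2nd Wednesday is Oct 9 2019.
November 2019 — 2nd Wednesday is Nov 13 2019.

Sep 11 2019, Oct 9 2019, Nov 13 2019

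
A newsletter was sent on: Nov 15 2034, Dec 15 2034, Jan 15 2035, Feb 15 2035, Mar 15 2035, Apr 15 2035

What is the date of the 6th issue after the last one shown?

The day-of-month is always 15 (30, 31, 31, 28, 31 days between events).
So this recurs on the 15th of each month.
May 2035: May 15 2035.
June 2035: Jun 15 2035.
Next: July 2035 → Jul 15 2035.
Next: August 2035 → Aug 15 2035.
September 2035: Sep 15 2035.
October 2035: Oct 15 2035.

Oct 15 2035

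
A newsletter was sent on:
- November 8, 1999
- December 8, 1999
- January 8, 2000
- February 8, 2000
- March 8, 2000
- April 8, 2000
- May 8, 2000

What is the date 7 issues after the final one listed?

December 8, 2000

Each date is the 8th; the gaps (30, 31, 31, 29, 31, 30) track the month lengths.
The rule is the 8th of each month.
June 2000: June 8, 2000.
July 2000: July 8, 2000.
Next: August 2000 → August 8, 2000.
September 2000: September 8, 2000.
October 2000: October 8, 2000.
Next: November 2000 → November 8, 2000.
December 2000: December 8, 2000.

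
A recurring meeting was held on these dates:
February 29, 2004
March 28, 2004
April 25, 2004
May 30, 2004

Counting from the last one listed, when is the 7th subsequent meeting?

All Sundays; the gaps (28, 28, 35) vary with month length.
This is the last Sunday of each month.
June 2004 ends with Sunday June 27, 2004.
July 2004 ends with Sunday July 25, 2004.
August 2004 ends with Sunday August 29, 2004.
Last Sunday of September 2004: September 26, 2004.
October 2004 ends with Sunday October 31, 2004.
Last Sunday of November 2004: November 28, 2004.
December 2004 ends with Sunday December 26, 2004.

December 26, 2004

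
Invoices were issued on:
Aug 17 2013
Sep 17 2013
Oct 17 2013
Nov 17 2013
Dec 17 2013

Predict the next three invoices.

Each date is the 17th; the gaps (31, 30, 31, 30) track the month lengths.
The rule is the 17th of each month.
Next: January 2014 → Jan 17 2014.
February 2014: Feb 17 2014.
March 2014: Mar 17 2014.

Jan 17 2014, Feb 17 2014, Mar 17 2014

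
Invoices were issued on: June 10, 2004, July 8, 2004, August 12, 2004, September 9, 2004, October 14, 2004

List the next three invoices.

November 11, 2004; December 9, 2004; January 13, 2005

All dates are Thursdays, 28, 35, 28, 35 days apart.
Specifically, the 2nd Thursday of each month.
2nd Thursday of November 2004: November 11, 2004.
2nd Thursday of December 2004: December 9, 2004.
January 2005 — 2nd Thursday is January 13, 2005.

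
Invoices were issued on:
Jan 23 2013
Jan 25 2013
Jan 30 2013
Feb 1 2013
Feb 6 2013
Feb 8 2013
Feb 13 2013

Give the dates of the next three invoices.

Gaps: 2, 5, 2, 5, 2, 5 days — not constant, but cyclic with period 2.
The events fall on every Wednesday and Friday.
Next Friday: Feb 15 2013.
The following Wednesday is Feb 20 2013.
Next Friday: Feb 22 2013.

Feb 15 2013, Feb 20 2013, Feb 22 2013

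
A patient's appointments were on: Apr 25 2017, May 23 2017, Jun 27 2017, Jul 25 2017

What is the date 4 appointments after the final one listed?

Nov 28 2017

All dates are Tuesdays, 28, 35, 28 days apart.
Specifically, the 4th Tuesday of each month.
4th Tuesday of August 2017: Aug 22 2017.
September 2017 — 4th Tuesday is Sep 26 2017.
4th Tuesday of October 2017: Oct 24 2017.
November 2017 — 4th Tuesday is Nov 28 2017.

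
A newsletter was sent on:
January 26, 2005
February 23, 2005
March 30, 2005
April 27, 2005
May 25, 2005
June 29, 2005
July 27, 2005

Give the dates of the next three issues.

August 31, 2005; September 28, 2005; October 26, 2005

All Wednesdays; the gaps (28, 35, 28, 28, 35, 28) vary with month length.
This is the last Wednesday of each month.
Last Wednesday of August 2005: August 31, 2005.
Last Wednesday of September 2005: September 28, 2005.
Last Wednesday of October 2005: October 26, 2005.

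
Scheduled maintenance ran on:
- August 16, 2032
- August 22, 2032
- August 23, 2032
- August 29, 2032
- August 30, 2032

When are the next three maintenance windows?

The gap pattern 6, 1, 6, 1 repeats every 2 events.
These are the Mondays and Sundays of each week.
Next Sunday: September 5, 2032.
The following Monday is September 6, 2032.
The following Sunday is September 12, 2032.

September 5, 2032; September 6, 2032; September 12, 2032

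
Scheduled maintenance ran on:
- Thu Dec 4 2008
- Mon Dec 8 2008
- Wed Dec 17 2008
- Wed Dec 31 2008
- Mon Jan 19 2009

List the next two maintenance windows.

Gaps: 4, 9, 14, 19 days — each gap is 5 larger than the previous one.
Next gap: 24 days. Mon Jan 19 2009 + 24 days = Thu Feb 12 2009.
Next gap: 29 days. Thu Feb 12 2009 + 29 days = Fri Mar 13 2009.

Thu Feb 12 2009, Fri Mar 13 2009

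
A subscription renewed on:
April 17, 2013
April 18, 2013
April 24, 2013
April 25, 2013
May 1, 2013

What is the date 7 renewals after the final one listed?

May 23, 2013

Every event lands on a Wednesday or Thursday (gaps cycle 1, 6, 1, 6).
So the schedule is: every Wednesday and Thursday.
Next Thursday: May 2, 2013.
The following Wednesday is May 8, 2013.
Next Thursday: May 9, 2013.
The following Wednesday is May 15, 2013.
Next Thursday: May 16, 2013.
Next Wednesday: May 22, 2013.
Next Thursday: May 23, 2013.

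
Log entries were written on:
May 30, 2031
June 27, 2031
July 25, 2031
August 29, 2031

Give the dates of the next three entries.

September 26, 2031; October 31, 2031; November 28, 2031

These are Fridays with 28, 28, 35-day gaps.
Each is the final Friday of its month — May 30, 2031 is past the 28th, so '4th Friday' doesn't fit.
Last Friday of September 2031: September 26, 2031.
Last Friday of October 2031: October 31, 2031.
Last Friday of November 2031: November 28, 2031.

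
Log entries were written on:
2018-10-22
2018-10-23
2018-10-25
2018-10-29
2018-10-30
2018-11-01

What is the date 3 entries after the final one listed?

2018-11-08

Gaps: 1, 2, 4, 1, 2 days — not constant, but cyclic with period 3.
The events fall on every Monday, Tuesday and Thursday.
Next Monday: 2018-11-05.
The following Tuesday is 2018-11-06.
The following Thursday is 2018-11-08.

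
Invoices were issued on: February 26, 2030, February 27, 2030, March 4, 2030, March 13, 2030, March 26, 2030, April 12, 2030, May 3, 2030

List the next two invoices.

May 28, 2030; June 26, 2030

The spacing grows by 4 each time: 1, 5, 9, 13, 17, 21 days.
Next gap: 25 days. May 3, 2030 + 25 days = May 28, 2030.
Next gap: 29 days. May 28, 2030 + 29 days = June 26, 2030.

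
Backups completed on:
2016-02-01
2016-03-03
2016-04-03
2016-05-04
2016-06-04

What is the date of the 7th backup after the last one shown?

2017-01-07

The spacing is 31, 31, 31, 31 days — always 31 days.
2016-06-04 + 31 days = 2016-07-05.
2016-07-05 + 31 days = 2016-08-05.
2016-08-05 + 31 days = 2016-09-05.
2016-09-05 + 31 days = 2016-10-06.
2016-10-06 + 31 days = 2016-11-06.
2016-11-06 + 31 days = 2016-12-07.
2016-12-07 + 31 days = 2017-01-07.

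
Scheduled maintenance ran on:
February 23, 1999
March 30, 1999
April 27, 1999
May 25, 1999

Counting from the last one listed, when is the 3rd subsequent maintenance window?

August 31, 1999

Every date is a Tuesday; gaps 35, 28, 28 days.
Each is the last Tuesday of its month (at least one falls on the 29th or later, ruling out '4th Tuesday').
June 1999 ends with Tuesday June 29, 1999.
July 1999 ends with Tuesday July 27, 1999.
Last Tuesday of August 1999: August 31, 1999.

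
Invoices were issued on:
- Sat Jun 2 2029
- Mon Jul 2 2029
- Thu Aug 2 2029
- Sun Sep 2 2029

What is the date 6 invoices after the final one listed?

The day-of-month is always 2 (30, 31, 31 days between events).
So this recurs on the 2nd of each month.
Next: October 2029 → Tue Oct 2 2029.
November 2029: Fri Nov 2 2029.
December 2029: Sun Dec 2 2029.
January 2030: Wed Jan 2 2030.
Next: February 2030 → Sat Feb 2 2030.
Next: March 2030 → Sat Mar 2 2030.

Sat Mar 2 2030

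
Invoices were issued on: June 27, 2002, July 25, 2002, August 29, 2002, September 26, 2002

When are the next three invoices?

October 31, 2002; November 28, 2002; December 26, 2002

Every date is a Thursday; gaps 28, 35, 28 days.
Each is the last Thursday of its month (at least one falls on the 29th or later, ruling out '4th Thursday').
October 2002 ends with Thursday October 31, 2002.
Last Thursday of November 2002: November 28, 2002.
December 2002 ends with Thursday December 26, 2002.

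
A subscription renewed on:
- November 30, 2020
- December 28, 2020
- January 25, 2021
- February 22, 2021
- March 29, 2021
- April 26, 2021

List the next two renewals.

May 31, 2021; June 28, 2021

These are Mondays with 28, 28, 28, 35, 28-day gaps.
Each is the final Monday of its month — November 30, 2020 is past the 28th, so '4th Monday' doesn't fit.
Last Monday of May 2021: May 31, 2021.
June 2021 ends with Monday June 28, 2021.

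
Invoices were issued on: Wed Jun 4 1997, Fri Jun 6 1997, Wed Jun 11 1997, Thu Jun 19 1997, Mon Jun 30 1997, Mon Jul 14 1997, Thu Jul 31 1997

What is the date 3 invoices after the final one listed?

Wed Oct 8 1997

Intervals are 2, 5, 8, 11, 14, 17 days — an arithmetic progression with common difference 3.
Next gap: 20 days. Thu Jul 31 1997 + 20 days = Wed Aug 20 1997.
Next gap: 23 days. Wed Aug 20 1997 + 23 days = Fri Sep 12 1997.
Next gap: 26 days. Fri Sep 12 1997 + 26 days = Wed Oct 8 1997.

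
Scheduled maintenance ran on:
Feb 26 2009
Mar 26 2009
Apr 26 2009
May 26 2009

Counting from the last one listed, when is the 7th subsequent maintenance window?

Gaps: 28, 31, 30 days — not constant. Every event is on the 26th of the month.
Pattern: the 26th of each month.
Next: June 2009 → Jun 26 2009.
July 2009: Jul 26 2009.
August 2009: Aug 26 2009.
September 2009: Sep 26 2009.
Next: October 2009 → Oct 26 2009.
Next: November 2009 → Nov 26 2009.
Next: December 2009 → Dec 26 2009.

Dec 26 2009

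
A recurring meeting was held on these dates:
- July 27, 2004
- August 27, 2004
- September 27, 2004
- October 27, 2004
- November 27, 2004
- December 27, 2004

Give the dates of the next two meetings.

Gaps: 31, 31, 30, 31, 30 days — not constant. Every event is on the 27th of the month.
Pattern: the 27th of each month.
January 2005: January 27, 2005.
February 2005: February 27, 2005.

January 27, 2005; February 27, 2005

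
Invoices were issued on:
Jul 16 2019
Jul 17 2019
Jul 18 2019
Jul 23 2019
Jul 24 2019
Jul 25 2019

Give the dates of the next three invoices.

Jul 30 2019, Jul 31 2019, Aug 1 2019

Gaps: 1, 1, 5, 1, 1 days — not constant, but cyclic with period 3.
The events fall on every Tuesday, Wednesday and Thursday.
The following Tuesday is Jul 30 2019.
Next Wednesday: Jul 31 2019.
The following Thursday is Aug 1 2019.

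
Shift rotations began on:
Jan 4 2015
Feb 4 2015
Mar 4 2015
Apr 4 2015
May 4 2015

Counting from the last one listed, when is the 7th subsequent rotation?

The day-of-month is always 4 (31, 28, 31, 30 days between events).
So this recurs on the 4th of each month.
June 2015: Jun 4 2015.
Next: July 2015 → Jul 4 2015.
Next: August 2015 → Aug 4 2015.
Next: September 2015 → Sep 4 2015.
October 2015: Oct 4 2015.
Next: November 2015 → Nov 4 2015.
Next: December 2015 → Dec 4 2015.

Dec 4 2015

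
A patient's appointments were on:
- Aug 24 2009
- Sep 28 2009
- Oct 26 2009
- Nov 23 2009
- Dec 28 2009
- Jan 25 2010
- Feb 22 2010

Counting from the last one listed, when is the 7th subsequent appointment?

Gaps: 35, 28, 28, 35, 28, 28 days — a mix of 28 and 35. Every date is a Monday.
Each is the 4th Monday of its month.
March 2010 — 4th Monday is Mar 22 2010.
4th Monday of April 2010: Apr 26 2010.
4th Monday of May 2010: May 24 2010.
June 2010 — 4th Monday is Jun 28 2010.
July 2010 — 4th Monday is Jul 26 2010.
4th Monday of August 2010: Aug 23 2010.
September 2010 — 4th Monday is Sep 27 2010.

Sep 27 2010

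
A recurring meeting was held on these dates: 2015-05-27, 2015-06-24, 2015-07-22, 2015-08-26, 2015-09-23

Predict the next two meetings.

All dates are Wednesdays, 28, 28, 35, 28 days apart.
Specifically, the 4th Wednesday of each month.
October 2015 — 4th Wednesday is 2015-10-28.
November 2015 — 4th Wednesday is 2015-11-25.

2015-10-28, 2015-11-25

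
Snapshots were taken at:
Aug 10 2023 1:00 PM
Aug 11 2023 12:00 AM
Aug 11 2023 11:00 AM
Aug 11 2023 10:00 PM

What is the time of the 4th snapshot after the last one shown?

The interval is a steady 11 hours (11, 11, 11).
Aug 11 2023 10:00 PM + 11 h = Aug 12 2023 9:00 AM.
Aug 12 2023 9:00 AM + 11 h = Aug 12 2023 8:00 PM.
Aug 12 2023 8:00 PM + 11 h = Aug 13 2023 7:00 AM.
Aug 13 2023 7:00 AM + 11 h = Aug 13 2023 6:00 PM.

Aug 13 2023 6:00 PM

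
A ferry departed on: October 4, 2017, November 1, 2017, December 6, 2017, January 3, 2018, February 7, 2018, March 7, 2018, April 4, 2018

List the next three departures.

May 2, 2018; June 6, 2018; July 4, 2018

All dates are Wednesdays, 28, 35, 28, 35, 28, 28 days apart.
Specifically, the 1st Wednesday of each month.
May 2018 — 1st Wednesday is May 2, 2018.
June 2018 — 1st Wednesday is June 6, 2018.
1st Wednesday of July 2018: July 4, 2018.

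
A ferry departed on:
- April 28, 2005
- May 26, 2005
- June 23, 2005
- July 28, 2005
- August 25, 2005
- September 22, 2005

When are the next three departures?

October 27, 2005; November 24, 2005; December 22, 2005

Gaps: 28, 28, 35, 28, 28 days — a mix of 28 and 35. Every date is a Thursday.
Each is the 4th Thursday of its month.
4th Thursday of October 2005: October 27, 2005.
4th Thursday of November 2005: November 24, 2005.
December 2005 — 4th Thursday is December 22, 2005.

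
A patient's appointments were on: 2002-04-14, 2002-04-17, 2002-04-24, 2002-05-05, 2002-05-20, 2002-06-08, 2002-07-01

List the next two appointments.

The spacing grows by 4 each time: 3, 7, 11, 15, 19, 23 days.
Next gap: 27 days. 2002-07-01 + 27 days = 2002-07-28.
Next gap: 31 days. 2002-07-28 + 31 days = 2002-08-28.

2002-07-28, 2002-08-28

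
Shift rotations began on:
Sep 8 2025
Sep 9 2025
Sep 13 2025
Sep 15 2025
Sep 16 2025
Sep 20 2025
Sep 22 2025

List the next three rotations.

Every event lands on a Monday or Tuesday or Saturday (gaps cycle 1, 4, 2, 1, 4, 2).
So the schedule is: every Monday, Tuesday and Saturday.
The following Tuesday is Sep 23 2025.
The following Saturday is Sep 27 2025.
The following Monday is Sep 29 2025.

Sep 23 2025, Sep 27 2025, Sep 29 2025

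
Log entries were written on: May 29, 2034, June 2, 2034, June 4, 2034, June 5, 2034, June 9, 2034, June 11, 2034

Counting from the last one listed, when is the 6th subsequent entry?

June 25, 2034

Gaps: 4, 2, 1, 4, 2 days — not constant, but cyclic with period 3.
The events fall on every Monday, Friday and Sunday.
Next Monday: June 12, 2034.
Next Friday: June 16, 2034.
The following Sunday is June 18, 2034.
The following Monday is June 19, 2034.
The following Friday is June 23, 2034.
Next Sunday: June 25, 2034.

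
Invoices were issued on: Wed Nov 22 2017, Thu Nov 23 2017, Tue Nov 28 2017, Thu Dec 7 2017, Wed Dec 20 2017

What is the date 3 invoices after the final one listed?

Intervals are 1, 5, 9, 13 days — an arithmetic progression with common difference 4.
Next gap: 17 days. Wed Dec 20 2017 + 17 days = Sat Jan 6 2018.
Next gap: 21 days. Sat Jan 6 2018 + 21 days = Sat Jan 27 2018.
Next gap: 25 days. Sat Jan 27 2018 + 25 days = Wed Feb 21 2018.

Wed Feb 21 2018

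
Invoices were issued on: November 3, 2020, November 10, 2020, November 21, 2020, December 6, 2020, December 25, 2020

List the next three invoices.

Intervals are 7, 11, 15, 19 days — an arithmetic progression with common difference 4.
Next gap: 23 days. December 25, 2020 + 23 days = January 17, 2021.
Next gap: 27 days. January 17, 2021 + 27 days = February 13, 2021.
Next gap: 31 days. February 13, 2021 + 31 days = March 16, 2021.

January 17, 2021; February 13, 2021; March 16, 2021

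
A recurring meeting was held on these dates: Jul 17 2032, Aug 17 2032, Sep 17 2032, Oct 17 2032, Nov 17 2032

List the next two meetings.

Dec 17 2032, Jan 17 2033

Gaps: 31, 31, 30, 31 days — not constant. Every event is on the 17th of the month.
Pattern: the 17th of each month.
December 2032: Dec 17 2032.
January 2033: Jan 17 2033.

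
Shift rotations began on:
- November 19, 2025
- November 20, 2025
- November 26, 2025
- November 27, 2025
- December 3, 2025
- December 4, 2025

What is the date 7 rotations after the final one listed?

December 31, 2025

The gap pattern 1, 6, 1, 6, 1 repeats every 2 events.
These are the Wednesdays and Thursdays of each week.
Next Wednesday: December 10, 2025.
Next Thursday: December 11, 2025.
The following Wednesday is December 17, 2025.
The following Thursday is December 18, 2025.
The following Wednesday is December 24, 2025.
The following Thursday is December 25, 2025.
The following Wednesday is December 31, 2025.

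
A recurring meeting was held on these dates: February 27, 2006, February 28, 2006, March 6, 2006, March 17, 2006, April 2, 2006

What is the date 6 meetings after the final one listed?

Gaps: 1, 6, 11, 16 days — each gap is 5 larger than the previous one.
Next gap: 21 days. April 2, 2006 + 21 days = April 23, 2006.
Next gap: 26 days. April 23, 2006 + 26 days = May 19, 2006.
Next gap: 31 days. May 19, 2006 + 31 days = June 19, 2006.
Next gap: 36 days. June 19, 2006 + 36 days = July 25, 2006.
Next gap: 41 days. July 25, 2006 + 41 days = September 4, 2006.
Next gap: 46 days. September 4, 2006 + 46 days = October 20, 2006.

October 20, 2006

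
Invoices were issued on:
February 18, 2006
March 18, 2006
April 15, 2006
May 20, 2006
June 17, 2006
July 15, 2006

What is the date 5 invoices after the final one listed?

December 16, 2006

Gaps: 28, 28, 35, 28, 28 days — a mix of 28 and 35. Every date is a Saturday.
Each is the 3rd Saturday of its month.
August 2006 — 3rd Saturday is August 19, 2006.
September 2006 — 3rd Saturday is September 16, 2006.
3rd Saturday of October 2006: October 21, 2006.
November 2006 — 3rd Saturday is November 18, 2006.
December 2006 — 3rd Saturday is December 16, 2006.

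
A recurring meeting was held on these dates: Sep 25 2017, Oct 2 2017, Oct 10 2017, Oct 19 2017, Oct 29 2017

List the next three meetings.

Nov 9 2017, Nov 21 2017, Dec 4 2017

The spacing grows by 1 each time: 7, 8, 9, 10 days.
Next gap: 11 days. Oct 29 2017 + 11 days = Nov 9 2017.
Next gap: 12 days. Nov 9 2017 + 12 days = Nov 21 2017.
Next gap: 13 days. Nov 21 2017 + 13 days = Dec 4 2017.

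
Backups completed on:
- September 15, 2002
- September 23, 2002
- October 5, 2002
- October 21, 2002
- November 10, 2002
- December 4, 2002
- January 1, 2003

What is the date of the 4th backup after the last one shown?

June 2, 2003

The spacing grows by 4 each time: 8, 12, 16, 20, 24, 28 days.
Next gap: 32 days. January 1, 2003 + 32 days = February 2, 2003.
Next gap: 36 days. February 2, 2003 + 36 days = March 10, 2003.
Next gap: 40 days. March 10, 2003 + 40 days = April 19, 2003.
Next gap: 44 days. April 19, 2003 + 44 days = June 2, 2003.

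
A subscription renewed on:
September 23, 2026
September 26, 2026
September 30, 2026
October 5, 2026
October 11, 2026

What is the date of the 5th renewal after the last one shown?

November 25, 2026

Gaps: 3, 4, 5, 6 days — each gap is 1 larger than the previous one.
Next gap: 7 days. October 11, 2026 + 7 days = October 18, 2026.
Next gap: 8 days. October 18, 2026 + 8 days = October 26, 2026.
Next gap: 9 days. October 26, 2026 + 9 days = November 4, 2026.
Next gap: 10 days. November 4, 2026 + 10 days = November 14, 2026.
Next gap: 11 days. November 14, 2026 + 11 days = November 25, 2026.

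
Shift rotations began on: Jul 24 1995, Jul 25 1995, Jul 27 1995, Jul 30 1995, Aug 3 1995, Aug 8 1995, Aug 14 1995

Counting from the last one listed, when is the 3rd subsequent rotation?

Sep 7 1995

Gaps: 1, 2, 3, 4, 5, 6 days — each gap is 1 larger than the previous one.
Next gap: 7 days. Aug 14 1995 + 7 days = Aug 21 1995.
Next gap: 8 days. Aug 21 1995 + 8 days = Aug 29 1995.
Next gap: 9 days. Aug 29 1995 + 9 days = Sep 7 1995.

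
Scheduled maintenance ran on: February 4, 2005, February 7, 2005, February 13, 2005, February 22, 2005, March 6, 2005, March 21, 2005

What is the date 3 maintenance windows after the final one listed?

Gaps: 3, 6, 9, 12, 15 days — each gap is 3 larger than the previous one.
Next gap: 18 days. March 21, 2005 + 18 days = April 8, 2005.
Next gap: 21 days. April 8, 2005 + 21 days = April 29, 2005.
Next gap: 24 days. April 29, 2005 + 24 days = May 23, 2005.

May 23, 2005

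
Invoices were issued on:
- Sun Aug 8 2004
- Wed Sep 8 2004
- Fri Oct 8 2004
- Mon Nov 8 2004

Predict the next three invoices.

Wed Dec 8 2004, Sat Jan 8 2005, Tue Feb 8 2005

Gaps: 31, 30, 31 days — not constant. Every event is on the 8th of the month.
Pattern: the 8th of each month.
December 2004: Wed Dec 8 2004.
January 2005: Sat Jan 8 2005.
February 2005: Tue Feb 8 2005.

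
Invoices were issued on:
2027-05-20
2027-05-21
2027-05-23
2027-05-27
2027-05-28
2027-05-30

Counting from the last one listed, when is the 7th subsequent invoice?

Every event lands on a Thursday or Friday or Sunday (gaps cycle 1, 2, 4, 1, 2).
So the schedule is: every Thursday, Friday and Sunday.
The following Thursday is 2027-06-03.
The following Friday is 2027-06-04.
The following Sunday is 2027-06-06.
Next Thursday: 2027-06-10.
Next Friday: 2027-06-11.
Next Sunday: 2027-06-13.
Next Thursday: 2027-06-17.

2027-06-17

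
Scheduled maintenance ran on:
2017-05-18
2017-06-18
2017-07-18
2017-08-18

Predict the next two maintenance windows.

Gaps: 31, 30, 31 days — not constant. Every event is on the 18th of the month.
Pattern: the 18th of each month.
September 2017: 2017-09-18.
Next: October 2017 → 2017-10-18.

2017-09-18, 2017-10-18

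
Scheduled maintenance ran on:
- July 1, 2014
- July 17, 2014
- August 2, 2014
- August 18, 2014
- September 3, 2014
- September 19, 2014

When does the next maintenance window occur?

Every event comes 16 days after the last (16, 16, 16, 16, 16).
September 19, 2014 + 16 days = October 5, 2014.

October 5, 2014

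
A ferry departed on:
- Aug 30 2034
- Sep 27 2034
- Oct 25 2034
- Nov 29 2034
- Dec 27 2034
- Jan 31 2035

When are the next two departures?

Feb 28 2035, Mar 28 2035

Every date is a Wednesday; gaps 28, 28, 35, 28, 35 days.
Each is the last Wednesday of its month (at least one falls on the 29th or later, ruling out '4th Wednesday').
Last Wednesday of February 2035: Feb 28 2035.
Last Wednesday of March 2035: Mar 28 2035.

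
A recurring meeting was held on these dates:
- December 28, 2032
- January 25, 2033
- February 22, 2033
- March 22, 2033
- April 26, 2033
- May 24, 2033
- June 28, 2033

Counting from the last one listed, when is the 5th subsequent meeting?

Gaps: 28, 28, 28, 35, 28, 35 days — a mix of 28 and 35. Every date is a Tuesday.
Each is the 4th Tuesday of its month.
4th Tuesday of July 2033: July 26, 2033.
August 2033 — 4th Tuesday is August 23, 2033.
September 2033 — 4th Tuesday is September 27, 2033.
4th Tuesday of October 2033: October 25, 2033.
4th Tuesday of November 2033: November 22, 2033.

November 22, 2033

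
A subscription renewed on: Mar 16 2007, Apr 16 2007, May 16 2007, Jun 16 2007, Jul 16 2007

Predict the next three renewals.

Aug 16 2007, Sep 16 2007, Oct 16 2007

Each date is the 16th; the gaps (31, 30, 31, 30) track the month lengths.
The rule is the 16th of each month.
Next: August 2007 → Aug 16 2007.
September 2007: Sep 16 2007.
October 2007: Oct 16 2007.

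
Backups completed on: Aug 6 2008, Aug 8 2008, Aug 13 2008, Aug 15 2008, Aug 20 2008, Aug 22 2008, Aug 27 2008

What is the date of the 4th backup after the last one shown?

Sep 10 2008

Gaps: 2, 5, 2, 5, 2, 5 days — not constant, but cyclic with period 2.
The events fall on every Wednesday and Friday.
Next Friday: Aug 29 2008.
The following Wednesday is Sep 3 2008.
The following Friday is Sep 5 2008.
The following Wednesday is Sep 10 2008.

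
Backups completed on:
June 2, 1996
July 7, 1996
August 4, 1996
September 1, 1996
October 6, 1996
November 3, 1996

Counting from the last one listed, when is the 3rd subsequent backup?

February 2, 1997

These are Sundays at 28- or 35-day spacing (35, 28, 28, 35, 28).
The pattern: 1st Sunday of the month.
December 1996 — 1st Sunday is December 1, 1996.
1st Sunday of January 1997: January 5, 1997.
February 1997 — 1st Sunday is February 2, 1997.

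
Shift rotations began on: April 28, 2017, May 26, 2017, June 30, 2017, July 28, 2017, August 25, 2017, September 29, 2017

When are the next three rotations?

Every date is a Friday; gaps 28, 35, 28, 28, 35 days.
Each is the last Friday of its month (at least one falls on the 29th or later, ruling out '4th Friday').
Last Friday of October 2017: October 27, 2017.
Last Friday of November 2017: November 24, 2017.
Last Friday of December 2017: December 29, 2017.

October 27, 2017; November 24, 2017; December 29, 2017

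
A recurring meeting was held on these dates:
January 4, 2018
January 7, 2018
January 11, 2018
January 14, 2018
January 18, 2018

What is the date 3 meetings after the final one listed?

January 28, 2018

The gap pattern 3, 4, 3, 4 repeats every 2 events.
These are the Thursdays and Sundays of each week.
The following Sunday is January 21, 2018.
The following Thursday is January 25, 2018.
The following Sunday is January 28, 2018.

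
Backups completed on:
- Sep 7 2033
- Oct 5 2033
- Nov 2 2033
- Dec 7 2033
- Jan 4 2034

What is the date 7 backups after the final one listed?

Gaps: 28, 28, 35, 28 days — a mix of 28 and 35. Every date is a Wednesday.
Each is the 1st Wednesday of its month.
1st Wednesday of February 2034: Feb 1 2034.
March 2034 — 1st Wednesday is Mar 1 2034.
April 2034 — 1st Wednesday is Apr 5 2034.
May 2034 — 1st Wednesday is May 3 2034.
June 2034 — 1st Wednesday is Jun 7 2034.
1st Wednesday of July 2034: Jul 5 2034.
1st Wednesday of August 2034: Aug 2 2034.

Aug 2 2034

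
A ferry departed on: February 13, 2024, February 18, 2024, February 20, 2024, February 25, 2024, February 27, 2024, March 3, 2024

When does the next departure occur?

Gaps: 5, 2, 5, 2, 5 days — not constant, but cyclic with period 2.
The events fall on every Tuesday and Sunday.
Next Tuesday: March 5, 2024.

March 5, 2024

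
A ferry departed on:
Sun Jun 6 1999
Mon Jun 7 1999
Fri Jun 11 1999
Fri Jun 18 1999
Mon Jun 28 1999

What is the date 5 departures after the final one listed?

Fri Oct 1 1999

The spacing grows by 3 each time: 1, 4, 7, 10 days.
Next gap: 13 days. Mon Jun 28 1999 + 13 days = Sun Jul 11 1999.
Next gap: 16 days. Sun Jul 11 1999 + 16 days = Tue Jul 27 1999.
Next gap: 19 days. Tue Jul 27 1999 + 19 days = Sun Aug 15 1999.
Next gap: 22 days. Sun Aug 15 1999 + 22 days = Mon Sep 6 1999.
Next gap: 25 days. Mon Sep 6 1999 + 25 days = Fri Oct 1 1999.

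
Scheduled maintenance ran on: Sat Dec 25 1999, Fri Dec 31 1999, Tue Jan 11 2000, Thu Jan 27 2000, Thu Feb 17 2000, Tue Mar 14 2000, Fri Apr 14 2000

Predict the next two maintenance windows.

Gaps: 6, 11, 16, 21, 26, 31 days — each gap is 5 larger than the previous one.
Next gap: 36 days. Fri Apr 14 2000 + 36 days = Sat May 20 2000.
Next gap: 41 days. Sat May 20 2000 + 41 days = Fri Jun 30 2000.

Sat May 20 2000, Fri Jun 30 2000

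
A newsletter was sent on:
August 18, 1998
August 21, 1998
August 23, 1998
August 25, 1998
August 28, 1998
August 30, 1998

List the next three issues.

The gap pattern 3, 2, 2, 3, 2 repeats every 3 events.
These are the Tuesdays, Fridays and Sundays of each week.
Next Tuesday: September 1, 1998.
The following Friday is September 4, 1998.
Next Sunday: September 6, 1998.

September 1, 1998; September 4, 1998; September 6, 1998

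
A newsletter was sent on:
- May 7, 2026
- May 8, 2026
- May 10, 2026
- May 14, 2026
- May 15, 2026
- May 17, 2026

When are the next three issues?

Every event lands on a Thursday or Friday or Sunday (gaps cycle 1, 2, 4, 1, 2).
So the schedule is: every Thursday, Friday and Sunday.
The following Thursday is May 21, 2026.
The following Friday is May 22, 2026.
The following Sunday is May 24, 2026.

May 21, 2026; May 22, 2026; May 24, 2026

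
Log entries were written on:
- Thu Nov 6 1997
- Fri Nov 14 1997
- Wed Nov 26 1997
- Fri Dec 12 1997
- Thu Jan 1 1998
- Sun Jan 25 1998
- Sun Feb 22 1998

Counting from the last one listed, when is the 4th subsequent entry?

Fri Jul 24 1998

The spacing grows by 4 each time: 8, 12, 16, 20, 24, 28 days.
Next gap: 32 days. Sun Feb 22 1998 + 32 days = Thu Mar 26 1998.
Next gap: 36 days. Thu Mar 26 1998 + 36 days = Fri May 1 1998.
Next gap: 40 days. Fri May 1 1998 + 40 days = Wed Jun 10 1998.
Next gap: 44 days. Wed Jun 10 1998 + 44 days = Fri Jul 24 1998.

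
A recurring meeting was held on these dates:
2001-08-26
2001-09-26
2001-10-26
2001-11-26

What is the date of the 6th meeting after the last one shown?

2002-05-26

Gaps: 31, 30, 31 days — not constant. Every event is on the 26th of the month.
Pattern: the 26th of each month.
December 2001: 2001-12-26.
Next: January 2002 → 2002-01-26.
Next: February 2002 → 2002-02-26.
Next: March 2002 → 2002-03-26.
April 2002: 2002-04-26.
May 2002: 2002-05-26.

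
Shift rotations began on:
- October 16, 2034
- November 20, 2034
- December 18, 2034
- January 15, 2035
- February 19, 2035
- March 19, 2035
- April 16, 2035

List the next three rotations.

All dates are Mondays, 35, 28, 28, 35, 28, 28 days apart.
Specifically, the 3rd Monday of each month.
May 2035 — 3rd Monday is May 21, 2035.
3rd Monday of June 2035: June 18, 2035.
3rd Monday of July 2035: July 16, 2035.

May 21, 2035; June 18, 2035; July 16, 2035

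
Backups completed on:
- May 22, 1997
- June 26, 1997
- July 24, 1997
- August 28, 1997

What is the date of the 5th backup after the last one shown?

All dates are Thursdays, 35, 28, 35 days apart.
Specifically, the 4th Thursday of each month.
September 1997 — 4th Thursday is September 25, 1997.
4th Thursday of October 1997: October 23, 1997.
4th Thursday of November 1997: November 27, 1997.
December 1997 — 4th Thursday is December 25, 1997.
4th Thursday of January 1998: January 22, 1998.

January 22, 1998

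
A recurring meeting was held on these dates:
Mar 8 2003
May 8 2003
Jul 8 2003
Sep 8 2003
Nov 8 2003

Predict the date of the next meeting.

The day-of-month is always 8 (61, 61, 62, 61 days between events).
So this recurs on the 8th of every 2 months.
Next: January 2004 → Jan 8 2004.

Jan 8 2004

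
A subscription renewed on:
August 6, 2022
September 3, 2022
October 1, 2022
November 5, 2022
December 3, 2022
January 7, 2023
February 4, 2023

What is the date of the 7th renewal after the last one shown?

September 2, 2023

These are Saturdays at 28- or 35-day spacing (28, 28, 35, 28, 35, 28).
The pattern: 1st Saturday of the month.
1st Saturday of March 2023: March 4, 2023.
April 2023 — 1st Saturday is April 1, 2023.
1st Saturday of May 2023: May 6, 2023.
1st Saturday of June 2023: June 3, 2023.
1st Saturday of July 2023: July 1, 2023.
August 2023 — 1st Saturday is August 5, 2023.
1st Saturday of September 2023: September 2, 2023.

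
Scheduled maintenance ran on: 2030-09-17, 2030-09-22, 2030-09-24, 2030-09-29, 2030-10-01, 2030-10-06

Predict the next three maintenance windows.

2030-10-08, 2030-10-13, 2030-10-15

Gaps: 5, 2, 5, 2, 5 days — not constant, but cyclic with period 2.
The events fall on every Tuesday and Sunday.
Next Tuesday: 2030-10-08.
The following Sunday is 2030-10-13.
Next Tuesday: 2030-10-15.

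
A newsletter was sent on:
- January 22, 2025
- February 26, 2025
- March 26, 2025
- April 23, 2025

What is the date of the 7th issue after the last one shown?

November 26, 2025

These are Wednesdays at 28- or 35-day spacing (35, 28, 28).
The pattern: 4th Wednesday of the month.
4th Wednesday of May 2025: May 28, 2025.
June 2025 — 4th Wednesday is June 25, 2025.
4th Wednesday of July 2025: July 23, 2025.
4th Wednesday of August 2025: August 27, 2025.
4th Wednesday of September 2025: September 24, 2025.
October 2025 — 4th Wednesday is October 22, 2025.
November 2025 — 4th Wednesday is November 26, 2025.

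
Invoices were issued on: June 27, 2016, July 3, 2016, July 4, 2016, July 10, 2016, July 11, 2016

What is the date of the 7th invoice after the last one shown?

August 7, 2016

Every event lands on a Monday or Sunday (gaps cycle 6, 1, 6, 1).
So the schedule is: every Monday and Sunday.
Next Sunday: July 17, 2016.
Next Monday: July 18, 2016.
The following Sunday is July 24, 2016.
The following Monday is July 25, 2016.
Next Sunday: July 31, 2016.
Next Monday: August 1, 2016.
The following Sunday is August 7, 2016.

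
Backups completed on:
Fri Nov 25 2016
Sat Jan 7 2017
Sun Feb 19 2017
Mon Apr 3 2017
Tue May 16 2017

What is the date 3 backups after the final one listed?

Every event comes 43 days after the last (43, 43, 43, 43).
Tue May 16 2017 + 43 days = Wed Jun 28 2017.
Wed Jun 28 2017 + 43 days = Thu Aug 10 2017.
Thu Aug 10 2017 + 43 days = Fri Sep 22 2017.

Fri Sep 22 2017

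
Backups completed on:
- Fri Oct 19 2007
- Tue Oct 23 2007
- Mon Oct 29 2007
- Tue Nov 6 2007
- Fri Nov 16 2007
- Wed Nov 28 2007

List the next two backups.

Intervals are 4, 6, 8, 10, 12 days — an arithmetic progression with common difference 2.
Next gap: 14 days. Wed Nov 28 2007 + 14 days = Wed Dec 12 2007.
Next gap: 16 days. Wed Dec 12 2007 + 16 days = Fri Dec 28 2007.

Wed Dec 12 2007, Fri Dec 28 2007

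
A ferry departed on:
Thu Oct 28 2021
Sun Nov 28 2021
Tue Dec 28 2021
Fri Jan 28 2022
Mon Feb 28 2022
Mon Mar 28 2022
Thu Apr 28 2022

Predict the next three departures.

Each date is the 28th; the gaps (31, 30, 31, 31, 28, 31) track the month lengths.
The rule is the 28th of each month.
May 2022: Sat May 28 2022.
June 2022: Tue Jun 28 2022.
Next: July 2022 → Thu Jul 28 2022.

Sat May 28 2022, Tue Jun 28 2022, Thu Jul 28 2022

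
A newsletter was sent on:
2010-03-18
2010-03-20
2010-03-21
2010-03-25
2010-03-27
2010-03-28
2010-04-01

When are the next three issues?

2010-04-03, 2010-04-04, 2010-04-08

Every event lands on a Thursday or Saturday or Sunday (gaps cycle 2, 1, 4, 2, 1, 4).
So the schedule is: every Thursday, Saturday and Sunday.
The following Saturday is 2010-04-03.
The following Sunday is 2010-04-04.
The following Thursday is 2010-04-08.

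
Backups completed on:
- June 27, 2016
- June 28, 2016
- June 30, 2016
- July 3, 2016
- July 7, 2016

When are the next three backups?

July 12, 2016; July 18, 2016; July 25, 2016

Gaps: 1, 2, 3, 4 days — each gap is 1 larger than the previous one.
Next gap: 5 days. July 7, 2016 + 5 days = July 12, 2016.
Next gap: 6 days. July 12, 2016 + 6 days = July 18, 2016.
Next gap: 7 days. July 18, 2016 + 7 days = July 25, 2016.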